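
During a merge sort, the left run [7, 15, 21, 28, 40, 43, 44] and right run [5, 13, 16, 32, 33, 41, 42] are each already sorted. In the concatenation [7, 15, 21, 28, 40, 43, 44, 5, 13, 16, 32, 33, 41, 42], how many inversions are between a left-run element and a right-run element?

Count, for every r in R, how many entries of L exceed r:
r = 5: 7, 15, 21, 28, 40, 43, 44 → 7
r = 13: 15, 21, 28, 40, 43, 44 → 6
r = 16: 21, 28, 40, 43, 44 → 5
r = 32: 40, 43, 44 → 3
r = 33: 40, 43, 44 → 3
r = 41: 43, 44 → 2
r = 42: 43, 44 → 2
Cross-inversions: 7 + 6 + 5 + 3 + 3 + 2 + 2 = 28

28 cross-inversions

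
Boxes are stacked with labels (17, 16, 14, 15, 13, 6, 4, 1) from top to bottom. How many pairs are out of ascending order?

27 out-of-order pairs

Count, for each position, how many later elements it exceeds:
17: 7
16: 6
14: 4
15: 4
13: 3
6: 2
4: 1
1: 0
Sum: 7 + 6 + 4 + 4 + 3 + 2 + 1 + 0 = 27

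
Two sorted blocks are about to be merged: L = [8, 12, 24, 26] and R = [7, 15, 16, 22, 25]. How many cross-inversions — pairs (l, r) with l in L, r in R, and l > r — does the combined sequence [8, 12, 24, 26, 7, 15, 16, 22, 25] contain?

11

For each element r of the right run, count left-run elements greater than r:
r = 7: 8, 12, 24, 26 → 4
r = 15: 24, 26 → 2
r = 16: 24, 26 → 2
r = 22: 24, 26 → 2
r = 25: 26 → 1
Cross-inversions: 4 + 2 + 2 + 2 + 1 = 11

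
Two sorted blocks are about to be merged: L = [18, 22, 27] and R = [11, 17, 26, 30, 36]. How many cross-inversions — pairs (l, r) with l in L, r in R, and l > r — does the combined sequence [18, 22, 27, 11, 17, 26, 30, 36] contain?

For each element r of the right run, count left-run elements greater than r:
r = 11: 18, 22, 27 → 3
r = 17: 18, 22, 27 → 3
r = 26: 27 → 1
r = 30: none → 0
r = 36: none → 0
Cross-inversions: 3 + 3 + 1 + 0 + 0 = 7

7 split inversions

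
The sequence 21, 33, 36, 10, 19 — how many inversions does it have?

Count, for each position, how many later elements it exceeds:
21: 2
33: 2
36: 2
10: 0
19: 0
Sum: 2 + 2 + 2 + 0 + 0 = 6

6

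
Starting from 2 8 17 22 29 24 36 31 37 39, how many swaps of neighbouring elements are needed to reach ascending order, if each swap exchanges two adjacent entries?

2

Minimum adjacent swaps = number of inversions (each swap of adjacent out-of-order elements removes one inversion and no swap can remove more).
Count inversions — for each element, later elements that are smaller:
2: none → 0
8: none → 0
17: none → 0
22: none → 0
29: 24 → 1
24: none → 0
36: 31 → 1
31: none → 0
37: none → 0
39: none → 0
Total inversions: 0 + 0 + 0 + 0 + 1 + 0 + 1 + 0 + 0 + 0 = 2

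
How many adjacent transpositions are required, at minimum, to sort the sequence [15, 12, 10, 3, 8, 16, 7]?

The minimum number of adjacent swaps to sort an array equals its inversion count, since every such swap removes exactly one inversion.
Count inversions — for each element, later elements that are smaller:
15: 12, 10, 3, 8, 7 → 5
12: 10, 3, 8, 7 → 4
10: 3, 8, 7 → 3
3: none → 0
8: 7 → 1
16: 7 → 1
7: none → 0
Total inversions: 5 + 4 + 3 + 0 + 1 + 1 + 0 = 14

Swaps: 14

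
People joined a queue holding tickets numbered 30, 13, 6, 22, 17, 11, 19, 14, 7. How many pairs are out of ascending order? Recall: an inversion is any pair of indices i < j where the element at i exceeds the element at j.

23 out-of-order pairs

For each element, count later entries that are smaller:
30 → 13, 6, 22, 17, 11, 19, 14, 7 → 8
13 → 6, 11, 7 → 3
6 → none → 0
22 → 17, 11, 19, 14, 7 → 5
17 → 11, 14, 7 → 3
11 → 7 → 1
19 → 14, 7 → 2
14 → 7 → 1
7 → none → 0
Sum: 8 + 3 + 0 + 5 + 3 + 1 + 2 + 1 + 0 = 23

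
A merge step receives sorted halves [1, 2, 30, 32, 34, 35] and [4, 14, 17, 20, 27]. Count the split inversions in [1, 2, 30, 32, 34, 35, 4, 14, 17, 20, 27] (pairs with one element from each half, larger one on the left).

20

Count, for every r in R, how many entries of L exceed r:
r = 4: 30, 32, 34, 35 → 4
r = 14: 30, 32, 34, 35 → 4
r = 17: 30, 32, 34, 35 → 4
r = 20: 30, 32, 34, 35 → 4
r = 27: 30, 32, 34, 35 → 4
Cross-inversions: 4 + 4 + 4 + 4 + 4 = 20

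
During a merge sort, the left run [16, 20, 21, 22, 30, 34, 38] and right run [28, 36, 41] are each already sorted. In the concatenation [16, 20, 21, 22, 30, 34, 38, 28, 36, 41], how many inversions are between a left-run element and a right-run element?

Count, for every r in R, how many entries of L exceed r:
r = 28: 30, 34, 38 → 3
r = 36: 38 → 1
r = 41: none → 0
Cross-inversions: 3 + 1 + 0 = 4

4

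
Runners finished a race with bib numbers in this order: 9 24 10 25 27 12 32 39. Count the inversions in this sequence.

4 inversions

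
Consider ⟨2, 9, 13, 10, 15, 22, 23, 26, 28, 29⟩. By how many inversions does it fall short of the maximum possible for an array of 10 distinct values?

Maximum inversions for 10 distinct elements is C(10, 2) = 10·9/2 = 45.
Current inversions — for each element, count later smaller elements:
2: 0
9: 0
13: 1
10: 0
15: 0
22: 0
23: 0
26: 0
28: 0
29: 0
Current total: 0 + 0 + 1 + 0 + 0 + 0 + 0 + 0 + 0 + 0 = 1
Shortfall: 45 − 1 = 44

44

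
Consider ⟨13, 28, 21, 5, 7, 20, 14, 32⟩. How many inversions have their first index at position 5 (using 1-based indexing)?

0

The element at index 5 is 7.
Elements after it: 20, 14, 32
None of them are smaller than 7.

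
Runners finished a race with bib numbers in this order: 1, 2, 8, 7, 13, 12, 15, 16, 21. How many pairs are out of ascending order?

2

Element-by-element contributions:
1 → none → 0
2 → none → 0
8 → 7 → 1
7 → none → 0
13 → 12 → 1
12 → none → 0
15 → none → 0
16 → none → 0
21 → none → 0
Sum: 0 + 0 + 1 + 0 + 1 + 0 + 0 + 0 + 0 = 2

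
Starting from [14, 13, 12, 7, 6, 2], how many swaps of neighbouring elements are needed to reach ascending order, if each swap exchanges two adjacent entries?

15

Minimum adjacent swaps = number of inversions (each swap of adjacent out-of-order elements removes one inversion and no swap can remove more).
Count inversions — for each element, later elements that are smaller:
14: 13, 12, 7, 6, 2 → 5
13: 12, 7, 6, 2 → 4
12: 7, 6, 2 → 3
7: 6, 2 → 2
6: 2 → 1
2: none → 0
Total inversions: 5 + 4 + 3 + 2 + 1 + 0 = 15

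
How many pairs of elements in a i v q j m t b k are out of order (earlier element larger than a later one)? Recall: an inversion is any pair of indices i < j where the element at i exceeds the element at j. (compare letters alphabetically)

Sweep left to right; for each value list the smaller values that follow it:
a → none → 0
i → b → 1
v → q, j, m, t, b, k → 6
q → j, m, b, k → 4
j → b → 1
m → b, k → 2
t → b, k → 2
b → none → 0
k → none → 0
Sum: 0 + 1 + 6 + 4 + 1 + 2 + 2 + 0 + 0 = 16

16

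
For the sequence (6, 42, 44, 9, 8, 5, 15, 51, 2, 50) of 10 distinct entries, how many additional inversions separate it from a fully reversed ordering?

Maximum inversions for 10 distinct elements is C(10, 2) = 10·9/2 = 45.
Current inversions — for each element, count later smaller elements:
6: 2
42: 5
44: 5
9: 3
8: 2
5: 1
15: 1
51: 2
2: 0
50: 0
Current total: 2 + 5 + 5 + 3 + 2 + 1 + 1 + 2 + 0 + 0 = 21
Shortfall: 45 − 21 = 24

24 inversions short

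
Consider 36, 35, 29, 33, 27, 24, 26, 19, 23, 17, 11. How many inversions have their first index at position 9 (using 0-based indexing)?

The element at index 9 is 17.
Elements after it: 11
Those smaller than 17: 11

1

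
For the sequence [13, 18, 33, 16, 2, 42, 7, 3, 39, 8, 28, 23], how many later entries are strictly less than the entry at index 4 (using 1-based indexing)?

4

The element at index 4 is 16.
Elements after it: 2, 42, 7, 3, 39, 8, 28, 23
Those smaller than 16: 2, 7, 3, 8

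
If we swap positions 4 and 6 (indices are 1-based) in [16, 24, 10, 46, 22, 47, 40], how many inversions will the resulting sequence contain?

7 inversions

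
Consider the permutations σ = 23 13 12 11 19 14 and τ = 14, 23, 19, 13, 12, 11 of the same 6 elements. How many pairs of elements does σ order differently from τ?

There are 8 discordant pairs.

Assign each item its position (1..6) in the first ordering, then rewrite the second ordering as that position sequence:
positions: 23→1, 13→2, 12→3, 11→4, 19→5, 14→6
second ordering as positions: [6, 1, 5, 2, 3, 4]
Discordant pairs = inversions in this position sequence.
6: 1, 5, 2, 3, 4 → 5
1: 0
5: 2, 3, 4 → 3
2: 0
3: 0
4: 0
Total: 5 + 0 + 3 + 0 + 0 + 0 = 8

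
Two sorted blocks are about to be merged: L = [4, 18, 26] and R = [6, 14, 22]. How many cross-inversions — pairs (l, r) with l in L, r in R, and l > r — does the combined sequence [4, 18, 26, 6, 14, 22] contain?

Count, for every r in R, how many entries of L exceed r:
r = 6: 18, 26 → 2
r = 14: 18, 26 → 2
r = 22: 26 → 1
Cross-inversions: 2 + 2 + 1 = 5

5 cross-inversions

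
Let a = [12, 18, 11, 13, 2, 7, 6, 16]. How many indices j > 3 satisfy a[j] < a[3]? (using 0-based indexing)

3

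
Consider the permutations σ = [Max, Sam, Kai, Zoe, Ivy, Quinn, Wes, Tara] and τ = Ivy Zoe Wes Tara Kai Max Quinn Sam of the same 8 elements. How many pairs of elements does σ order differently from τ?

Discordant pairs: 18

Assign each item its position (1..8) in the first ordering, then rewrite the second ordering as that position sequence:
positions: Max→1, Sam→2, Kai→3, Zoe→4, Ivy→5, Quinn→6, Wes→7, Tara→8
second ordering as positions: [5, 4, 7, 8, 3, 1, 6, 2]
Discordant pairs = inversions in this position sequence.
5: 4, 3, 1, 2 → 4
4: 3, 1, 2 → 3
7: 3, 1, 6, 2 → 4
8: 3, 1, 6, 2 → 4
3: 1, 2 → 2
1: 0
6: 2 → 1
2: 0
Total: 4 + 3 + 4 + 4 + 2 + 0 + 1 + 0 = 18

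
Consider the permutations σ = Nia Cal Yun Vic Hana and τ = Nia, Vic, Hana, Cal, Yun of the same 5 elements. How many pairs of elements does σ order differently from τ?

Assign each item its position (1..5) in the first ordering, then rewrite the second ordering as that position sequence:
positions: Nia→1, Cal→2, Yun→3, Vic→4, Hana→5
second ordering as positions: [1, 4, 5, 2, 3]
Discordant pairs = inversions in this position sequence.
1: 0
4: 2, 3 → 2
5: 2, 3 → 2
2: 0
3: 0
Total: 0 + 2 + 2 + 0 + 0 = 4

Discordant pairs: 4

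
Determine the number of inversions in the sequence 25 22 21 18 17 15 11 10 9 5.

45

Sweep left to right; for each value list the smaller values that follow it:
25 → 22, 21, 18, 17, 15, 11, 10, 9, 5 → 9
22 → 21, 18, 17, 15, 11, 10, 9, 5 → 8
21 → 18, 17, 15, 11, 10, 9, 5 → 7
18 → 17, 15, 11, 10, 9, 5 → 6
17 → 15, 11, 10, 9, 5 → 5
15 → 11, 10, 9, 5 → 4
11 → 10, 9, 5 → 3
10 → 9, 5 → 2
9 → 5 → 1
5 → none → 0
Sum: 9 + 8 + 7 + 6 + 5 + 4 + 3 + 2 + 1 + 0 = 45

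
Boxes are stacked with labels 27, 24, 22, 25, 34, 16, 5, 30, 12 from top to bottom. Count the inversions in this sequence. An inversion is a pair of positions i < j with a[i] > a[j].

For each element, count later entries that are smaller:
27 → 24, 22, 25, 16, 5, 12 → 6
24 → 22, 16, 5, 12 → 4
22 → 16, 5, 12 → 3
25 → 16, 5, 12 → 3
34 → 16, 5, 30, 12 → 4
16 → 5, 12 → 2
5 → none → 0
30 → 12 → 1
12 → none → 0
Sum: 6 + 4 + 3 + 3 + 4 + 2 + 0 + 1 + 0 = 23

23 out-of-order pairs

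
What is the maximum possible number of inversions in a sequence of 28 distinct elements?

378 inversions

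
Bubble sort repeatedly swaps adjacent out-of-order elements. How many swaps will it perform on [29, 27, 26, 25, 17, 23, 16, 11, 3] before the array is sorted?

35

The minimum number of adjacent swaps to sort an array equals its inversion count, since every such swap removes exactly one inversion.
Count inversions — for each element, later elements that are smaller:
29: 27, 26, 25, 17, 23, 16, 11, 3 → 8
27: 26, 25, 17, 23, 16, 11, 3 → 7
26: 25, 17, 23, 16, 11, 3 → 6
25: 17, 23, 16, 11, 3 → 5
17: 16, 11, 3 → 3
23: 16, 11, 3 → 3
16: 11, 3 → 2
11: 3 → 1
3: none → 0
Total inversions: 8 + 7 + 6 + 5 + 3 + 3 + 2 + 1 + 0 = 35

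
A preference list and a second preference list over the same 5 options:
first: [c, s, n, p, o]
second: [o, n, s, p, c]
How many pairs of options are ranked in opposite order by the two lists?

Pairs: 8

Assign each item its position (1..5) in the first ordering, then rewrite the second ordering as that position sequence:
positions: c→1, s→2, n→3, p→4, o→5
second ordering as positions: [5, 3, 2, 4, 1]
Discordant pairs = inversions in this position sequence.
5: 3, 2, 4, 1 → 4
3: 2, 1 → 2
2: 1 → 1
4: 1 → 1
1: 0
Total: 4 + 2 + 1 + 1 + 0 = 8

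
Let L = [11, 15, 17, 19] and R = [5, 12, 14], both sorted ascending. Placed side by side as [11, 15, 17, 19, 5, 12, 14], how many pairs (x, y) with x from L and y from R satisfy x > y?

10

For each element r of the right run, count left-run elements greater than r:
r = 5: 11, 15, 17, 19 → 4
r = 12: 15, 17, 19 → 3
r = 14: 15, 17, 19 → 3
Cross-inversions: 4 + 3 + 3 = 10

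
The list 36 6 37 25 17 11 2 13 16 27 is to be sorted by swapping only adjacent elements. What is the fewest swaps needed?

Each adjacent swap fixes exactly one inversion, so the minimum swap count equals the number of inversions.
Count inversions — for each element, later elements that are smaller:
36: 6, 25, 17, 11, 2, 13, 16, 27 → 8
6: 2 → 1
37: 25, 17, 11, 2, 13, 16, 27 → 7
25: 17, 11, 2, 13, 16 → 5
17: 11, 2, 13, 16 → 4
11: 2 → 1
2: none → 0
13: none → 0
16: none → 0
27: none → 0
Total inversions: 8 + 1 + 7 + 5 + 4 + 1 + 0 + 0 + 0 + 0 = 26

26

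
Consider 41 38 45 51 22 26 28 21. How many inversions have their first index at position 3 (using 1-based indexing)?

The element at index 3 is 45.
Elements after it: 51, 22, 26, 28, 21
Those smaller than 45: 22, 26, 28, 21

4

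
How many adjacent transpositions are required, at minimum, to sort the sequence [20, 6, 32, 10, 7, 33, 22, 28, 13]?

Minimum adjacent swaps = number of inversions (each swap of adjacent out-of-order elements removes one inversion and no swap can remove more).
Count inversions — for each element, later elements that are smaller:
20: 6, 10, 7, 13 → 4
6: none → 0
32: 10, 7, 22, 28, 13 → 5
10: 7 → 1
7: none → 0
33: 22, 28, 13 → 3
22: 13 → 1
28: 13 → 1
13: none → 0
Total inversions: 4 + 0 + 5 + 1 + 0 + 3 + 1 + 1 + 0 = 15

15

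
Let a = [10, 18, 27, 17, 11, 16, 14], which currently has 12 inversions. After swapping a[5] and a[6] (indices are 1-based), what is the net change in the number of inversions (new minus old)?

Positions 5 and 6 hold 11 and 16; after swapping, the array is [10, 18, 27, 17, 16, 11, 14].
Count, for each position, how many later elements it exceeds:
10 → none → 0
18 → 17, 16, 11, 14 → 4
27 → 17, 16, 11, 14 → 4
17 → 16, 11, 14 → 3
16 → 11, 14 → 2
11 → none → 0
14 → none → 0
Sum: 0 + 4 + 4 + 3 + 2 + 0 + 0 = 13
Change: 13 − 12 = +1

+1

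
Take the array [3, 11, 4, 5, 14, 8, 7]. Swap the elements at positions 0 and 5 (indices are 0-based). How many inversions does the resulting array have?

12 inversions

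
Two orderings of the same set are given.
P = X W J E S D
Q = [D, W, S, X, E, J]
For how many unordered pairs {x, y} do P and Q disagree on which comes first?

10 disagreeing pairs

Assign each item its position (1..6) in the first ordering, then rewrite the second ordering as that position sequence:
positions: X→1, W→2, J→3, E→4, S→5, D→6
second ordering as positions: [6, 2, 5, 1, 4, 3]
Discordant pairs = inversions in this position sequence.
6: 2, 5, 1, 4, 3 → 5
2: 1 → 1
5: 1, 4, 3 → 3
1: 0
4: 3 → 1
3: 0
Total: 5 + 1 + 3 + 0 + 1 + 0 = 10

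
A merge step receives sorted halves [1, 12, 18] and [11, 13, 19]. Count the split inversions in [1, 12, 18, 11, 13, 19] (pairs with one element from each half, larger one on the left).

Take each right-half value and tally the left-half values above it:
r = 11: 12, 18 → 2
r = 13: 18 → 1
r = 19: none → 0
Cross-inversions: 2 + 1 + 0 = 3

3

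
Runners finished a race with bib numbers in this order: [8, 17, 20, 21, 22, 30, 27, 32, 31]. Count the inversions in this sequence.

For each element, count later entries that are smaller:
8 → none → 0
17 → none → 0
20 → none → 0
21 → none → 0
22 → none → 0
30 → 27 → 1
27 → none → 0
32 → 31 → 1
31 → none → 0
Sum: 0 + 0 + 0 + 0 + 0 + 1 + 0 + 1 + 0 = 2

2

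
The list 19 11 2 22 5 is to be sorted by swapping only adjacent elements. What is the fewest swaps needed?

Each adjacent swap fixes exactly one inversion, so the minimum swap count equals the number of inversions.
Count inversions — for each element, later elements that are smaller:
19: 11, 2, 5 → 3
11: 2, 5 → 2
2: none → 0
22: 5 → 1
5: none → 0
Total inversions: 3 + 2 + 0 + 1 + 0 = 6

6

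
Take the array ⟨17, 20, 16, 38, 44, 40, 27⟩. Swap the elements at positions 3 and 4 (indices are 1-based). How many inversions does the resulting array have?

Positions 3 and 4 hold 16 and 38; after swapping, the array is [17, 20, 38, 16, 44, 40, 27].
Element-by-element contributions:
17 → 16 → 1
20 → 16 → 1
38 → 16, 27 → 2
16 → none → 0
44 → 40, 27 → 2
40 → 27 → 1
27 → none → 0
Sum: 1 + 1 + 2 + 0 + 2 + 1 + 0 = 7

7 inversions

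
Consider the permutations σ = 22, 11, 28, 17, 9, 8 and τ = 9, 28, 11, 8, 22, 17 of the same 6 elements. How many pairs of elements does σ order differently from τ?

Assign each item its position (1..6) in the first ordering, then rewrite the second ordering as that position sequence:
positions: 22→1, 11→2, 28→3, 17→4, 9→5, 8→6
second ordering as positions: [5, 3, 2, 6, 1, 4]
Discordant pairs = inversions in this position sequence.
5: 3, 2, 1, 4 → 4
3: 2, 1 → 2
2: 1 → 1
6: 1, 4 → 2
1: 0
4: 0
Total: 4 + 2 + 1 + 2 + 0 + 0 = 9

Discordant pairs: 9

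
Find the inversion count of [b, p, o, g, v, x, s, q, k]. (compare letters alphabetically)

For each element, count later entries that are smaller:
b → none → 0
p → o, g, k → 3
o → g, k → 2
g → none → 0
v → s, q, k → 3
x → s, q, k → 3
s → q, k → 2
q → k → 1
k → none → 0
Sum: 0 + 3 + 2 + 0 + 3 + 3 + 2 + 1 + 0 = 14

14 inversions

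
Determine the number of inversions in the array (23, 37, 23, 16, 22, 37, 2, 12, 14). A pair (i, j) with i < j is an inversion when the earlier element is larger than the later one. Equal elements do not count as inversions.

25

Count, for each position, how many later elements it exceeds:
23 → 16, 22, 2, 12, 14 → 5
37 → 23, 16, 22, 2, 12, 14 → 6
23 → 16, 22, 2, 12, 14 → 5
16 → 2, 12, 14 → 3
22 → 2, 12, 14 → 3
37 → 2, 12, 14 → 3
2 → none → 0
12 → none → 0
14 → none → 0
Sum: 5 + 6 + 5 + 3 + 3 + 3 + 0 + 0 + 0 = 25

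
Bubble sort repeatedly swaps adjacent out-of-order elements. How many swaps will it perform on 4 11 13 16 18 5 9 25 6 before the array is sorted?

14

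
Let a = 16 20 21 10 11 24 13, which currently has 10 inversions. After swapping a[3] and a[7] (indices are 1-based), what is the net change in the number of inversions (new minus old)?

Positions 3 and 7 hold 21 and 13; after swapping, the array is [16, 20, 13, 10, 11, 24, 21].
Element-by-element contributions:
16 → 13, 10, 11 → 3
20 → 13, 10, 11 → 3
13 → 10, 11 → 2
10 → none → 0
11 → none → 0
24 → 21 → 1
21 → none → 0
Sum: 3 + 3 + 2 + 0 + 0 + 1 + 0 = 9
Change: 9 − 10 = -1

-1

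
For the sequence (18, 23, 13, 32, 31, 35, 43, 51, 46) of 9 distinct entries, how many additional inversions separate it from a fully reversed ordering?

Maximum inversions for 9 distinct elements is C(9, 2) = 9·8/2 = 36.
Current inversions — for each element, count later smaller elements:
18: 1
23: 1
13: 0
32: 1
31: 0
35: 0
43: 0
51: 1
46: 0
Current total: 1 + 1 + 0 + 1 + 0 + 0 + 0 + 1 + 0 = 4
Shortfall: 36 − 4 = 32

32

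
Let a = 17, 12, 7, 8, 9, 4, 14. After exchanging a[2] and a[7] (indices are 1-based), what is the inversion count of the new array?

There are 14 inversions.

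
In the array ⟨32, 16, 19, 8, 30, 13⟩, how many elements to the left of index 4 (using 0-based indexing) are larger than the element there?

1

The element at index 4 is 30.
Elements before it: 32, 16, 19, 8
Those larger than 30: 32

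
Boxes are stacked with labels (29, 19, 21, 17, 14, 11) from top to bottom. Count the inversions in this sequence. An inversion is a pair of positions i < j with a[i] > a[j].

14

For each element, count later entries that are smaller:
29 → 19, 21, 17, 14, 11 → 5
19 → 17, 14, 11 → 3
21 → 17, 14, 11 → 3
17 → 14, 11 → 2
14 → 11 → 1
11 → none → 0
Sum: 5 + 3 + 3 + 2 + 1 + 0 = 14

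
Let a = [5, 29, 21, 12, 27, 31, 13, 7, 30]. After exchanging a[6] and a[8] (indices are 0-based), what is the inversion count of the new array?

Positions 6 and 8 hold 13 and 30; after swapping, the array is [5, 29, 21, 12, 27, 31, 30, 7, 13].
Element-by-element contributions:
5 → none → 0
29 → 21, 12, 27, 7, 13 → 5
21 → 12, 7, 13 → 3
12 → 7 → 1
27 → 7, 13 → 2
31 → 30, 7, 13 → 3
30 → 7, 13 → 2
7 → none → 0
13 → none → 0
Sum: 0 + 5 + 3 + 1 + 2 + 3 + 2 + 0 + 0 = 16

16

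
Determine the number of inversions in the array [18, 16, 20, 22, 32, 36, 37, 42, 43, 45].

1 inversion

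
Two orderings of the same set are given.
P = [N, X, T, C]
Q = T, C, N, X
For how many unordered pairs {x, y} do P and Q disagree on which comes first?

There are 4 disagreeing pairs.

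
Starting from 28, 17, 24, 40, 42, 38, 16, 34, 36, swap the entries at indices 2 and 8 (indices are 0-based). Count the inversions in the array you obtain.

Positions 2 and 8 hold 24 and 36; after swapping, the array is [28, 17, 36, 40, 42, 38, 16, 34, 24].
Element-by-element contributions:
28: 3
17: 1
36: 3
40: 4
42: 4
38: 3
16: 0
34: 1
24: 0
Sum: 3 + 1 + 3 + 4 + 4 + 3 + 0 + 1 + 0 = 19

There are 19 inversions.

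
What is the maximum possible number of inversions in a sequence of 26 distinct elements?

325

The maximum occurs when the array is in strictly decreasing order: every one of the C(26, 2) pairs is inverted.
C(26, 2) = 26·25/2 = 325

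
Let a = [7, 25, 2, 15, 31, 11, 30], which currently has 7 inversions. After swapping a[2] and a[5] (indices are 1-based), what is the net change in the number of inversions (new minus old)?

Positions 2 and 5 hold 25 and 31; after swapping, the array is [7, 31, 2, 15, 25, 11, 30].
For each element, count later entries that are smaller:
7 → 2 → 1
31 → 2, 15, 25, 11, 30 → 5
2 → none → 0
15 → 11 → 1
25 → 11 → 1
11 → none → 0
30 → none → 0
Sum: 1 + 5 + 0 + 1 + 1 + 0 + 0 = 8
Change: 8 − 7 = +1

+1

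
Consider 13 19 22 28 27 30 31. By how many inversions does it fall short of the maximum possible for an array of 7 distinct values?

20 inversions short

Maximum inversions for 7 distinct elements is C(7, 2) = 7·6/2 = 21.
Current inversions — for each element, count later smaller elements:
13: 0
19: 0
22: 0
28: 1
27: 0
30: 0
31: 0
Current total: 0 + 0 + 0 + 1 + 0 + 0 + 0 = 1
Shortfall: 21 − 1 = 20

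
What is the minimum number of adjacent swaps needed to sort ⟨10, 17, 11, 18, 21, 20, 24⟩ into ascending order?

The minimum number of adjacent swaps to sort an array equals its inversion count, since every such swap removes exactly one inversion.
Count inversions — for each element, later elements that are smaller:
10: none → 0
17: 11 → 1
11: none → 0
18: none → 0
21: 20 → 1
20: none → 0
24: none → 0
Total inversions: 0 + 1 + 0 + 0 + 1 + 0 + 0 = 2

2 swaps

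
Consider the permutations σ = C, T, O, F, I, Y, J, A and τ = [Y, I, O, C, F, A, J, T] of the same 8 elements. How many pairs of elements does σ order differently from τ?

There are 15 discordant pairs.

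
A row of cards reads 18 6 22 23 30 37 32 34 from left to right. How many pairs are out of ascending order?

3

Sweep left to right; for each value list the smaller values that follow it:
18 → 6 → 1
6 → none → 0
22 → none → 0
23 → none → 0
30 → none → 0
37 → 32, 34 → 2
32 → none → 0
34 → none → 0
Sum: 1 + 0 + 0 + 0 + 0 + 2 + 0 + 0 = 3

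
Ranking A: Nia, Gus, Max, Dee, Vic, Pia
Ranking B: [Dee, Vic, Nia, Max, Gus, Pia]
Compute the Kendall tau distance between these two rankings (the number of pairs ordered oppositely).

Assign each item its position (1..6) in the first ordering, then rewrite the second ordering as that position sequence:
positions: Nia→1, Gus→2, Max→3, Dee→4, Vic→5, Pia→6
second ordering as positions: [4, 5, 1, 3, 2, 6]
Discordant pairs = inversions in this position sequence.
4: 1, 3, 2 → 3
5: 1, 3, 2 → 3
1: 0
3: 2 → 1
2: 0
6: 0
Total: 3 + 3 + 0 + 1 + 0 + 0 = 7

Discordant pairs: 7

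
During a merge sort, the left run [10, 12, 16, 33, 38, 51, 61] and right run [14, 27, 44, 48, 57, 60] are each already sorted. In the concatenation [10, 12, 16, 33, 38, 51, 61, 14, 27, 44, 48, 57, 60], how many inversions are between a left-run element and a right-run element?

There are 15 cross-inversions.

Take each right-half value and tally the left-half values above it:
r = 14: 16, 33, 38, 51, 61 → 5
r = 27: 33, 38, 51, 61 → 4
r = 44: 51, 61 → 2
r = 48: 51, 61 → 2
r = 57: 61 → 1
r = 60: 61 → 1
Cross-inversions: 5 + 4 + 2 + 2 + 1 + 1 = 15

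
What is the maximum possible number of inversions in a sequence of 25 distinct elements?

300

A reversed (strictly descending) arrangement makes every pair an inversion, giving C(25, 2) inversions.
C(25, 2) = 25·24/2 = 300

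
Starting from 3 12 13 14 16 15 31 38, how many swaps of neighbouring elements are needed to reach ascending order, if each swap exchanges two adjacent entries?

The minimum number of adjacent swaps to sort an array equals its inversion count, since every such swap removes exactly one inversion.
Count inversions — for each element, later elements that are smaller:
3: none → 0
12: none → 0
13: none → 0
14: none → 0
16: 15 → 1
15: none → 0
31: none → 0
38: none → 0
Total inversions: 0 + 0 + 0 + 0 + 1 + 0 + 0 + 0 = 1

1 swap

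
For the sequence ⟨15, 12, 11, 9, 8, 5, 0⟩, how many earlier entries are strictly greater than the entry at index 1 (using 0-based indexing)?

The element at index 1 is 12.
Elements before it: 15
Those larger than 12: 15

1 such element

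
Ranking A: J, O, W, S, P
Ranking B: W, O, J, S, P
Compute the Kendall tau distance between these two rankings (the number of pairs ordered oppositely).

3

Assign each item its position (1..5) in the first ordering, then rewrite the second ordering as that position sequence:
positions: J→1, O→2, W→3, S→4, P→5
second ordering as positions: [3, 2, 1, 4, 5]
Discordant pairs = inversions in this position sequence.
3: 2, 1 → 2
2: 1 → 1
1: 0
4: 0
5: 0
Total: 2 + 1 + 0 + 0 + 0 = 3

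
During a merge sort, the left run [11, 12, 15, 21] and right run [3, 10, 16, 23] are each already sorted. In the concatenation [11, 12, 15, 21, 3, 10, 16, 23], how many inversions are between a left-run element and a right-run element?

9 cross-inversions

For each element r of the right run, count left-run elements greater than r:
r = 3: 11, 12, 15, 21 → 4
r = 10: 11, 12, 15, 21 → 4
r = 16: 21 → 1
r = 23: none → 0
Cross-inversions: 4 + 4 + 1 + 0 = 9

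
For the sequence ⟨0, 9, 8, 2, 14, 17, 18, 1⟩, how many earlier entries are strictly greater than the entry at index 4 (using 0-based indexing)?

0

The element at index 4 is 14.
Elements before it: 0, 9, 8, 2
None of them are larger than 14.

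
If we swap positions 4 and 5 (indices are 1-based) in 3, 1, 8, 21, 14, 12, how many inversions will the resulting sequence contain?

Inversions: 3

Positions 4 and 5 hold 21 and 14; after swapping, the array is [3, 1, 8, 14, 21, 12].
Sweep left to right; for each value list the smaller values that follow it:
3 → 1 → 1
1 → none → 0
8 → none → 0
14 → 12 → 1
21 → 12 → 1
12 → none → 0
Sum: 1 + 0 + 0 + 1 + 1 + 0 = 3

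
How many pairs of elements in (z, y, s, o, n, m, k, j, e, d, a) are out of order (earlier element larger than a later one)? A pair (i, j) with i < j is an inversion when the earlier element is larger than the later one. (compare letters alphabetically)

For each element, count later entries that are smaller:
z: 10
y: 9
s: 8
o: 7
n: 6
m: 5
k: 4
j: 3
e: 2
d: 1
a: 0
Sum: 10 + 9 + 8 + 7 + 6 + 5 + 4 + 3 + 2 + 1 + 0 = 55

55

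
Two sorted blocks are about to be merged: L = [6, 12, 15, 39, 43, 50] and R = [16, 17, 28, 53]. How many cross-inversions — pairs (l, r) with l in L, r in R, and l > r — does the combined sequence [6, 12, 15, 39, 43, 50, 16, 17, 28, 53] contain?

9

For each element r of the right run, count left-run elements greater than r:
r = 16: 39, 43, 50 → 3
r = 17: 39, 43, 50 → 3
r = 28: 39, 43, 50 → 3
r = 53: none → 0
Cross-inversions: 3 + 3 + 3 + 0 = 9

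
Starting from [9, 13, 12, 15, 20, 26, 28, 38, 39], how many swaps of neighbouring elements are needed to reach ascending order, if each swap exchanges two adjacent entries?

1

Each adjacent swap fixes exactly one inversion, so the minimum swap count equals the number of inversions.
Count inversions — for each element, later elements that are smaller:
9: none → 0
13: 12 → 1
12: none → 0
15: none → 0
20: none → 0
26: none → 0
28: none → 0
38: none → 0
39: none → 0
Total inversions: 0 + 1 + 0 + 0 + 0 + 0 + 0 + 0 + 0 = 1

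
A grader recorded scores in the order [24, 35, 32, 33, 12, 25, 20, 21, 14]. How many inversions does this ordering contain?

26 inversions

For each element, count later entries that are smaller:
24 → 12, 20, 21, 14 → 4
35 → 32, 33, 12, 25, 20, 21, 14 → 7
32 → 12, 25, 20, 21, 14 → 5
33 → 12, 25, 20, 21, 14 → 5
12 → none → 0
25 → 20, 21, 14 → 3
20 → 14 → 1
21 → 14 → 1
14 → none → 0
Sum: 4 + 7 + 5 + 5 + 0 + 3 + 1 + 1 + 0 = 26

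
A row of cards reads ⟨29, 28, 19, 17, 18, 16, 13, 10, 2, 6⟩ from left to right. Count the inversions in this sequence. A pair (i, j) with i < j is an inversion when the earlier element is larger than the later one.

43

Sweep left to right; for each value list the smaller values that follow it:
29 → 28, 19, 17, 18, 16, 13, 10, 2, 6 → 9
28 → 19, 17, 18, 16, 13, 10, 2, 6 → 8
19 → 17, 18, 16, 13, 10, 2, 6 → 7
17 → 16, 13, 10, 2, 6 → 5
18 → 16, 13, 10, 2, 6 → 5
16 → 13, 10, 2, 6 → 4
13 → 10, 2, 6 → 3
10 → 2, 6 → 2
2 → none → 0
6 → none → 0
Sum: 9 + 8 + 7 + 5 + 5 + 4 + 3 + 2 + 0 + 0 = 43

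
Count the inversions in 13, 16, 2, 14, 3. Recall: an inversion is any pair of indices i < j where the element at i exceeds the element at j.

For each element, count later entries that are smaller:
13: 2
16: 3
2: 0
14: 1
3: 0
Sum: 2 + 3 + 0 + 1 + 0 = 6

6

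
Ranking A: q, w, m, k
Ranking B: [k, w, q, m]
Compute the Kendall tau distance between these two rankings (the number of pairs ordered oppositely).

Assign each item its position (1..4) in the first ordering, then rewrite the second ordering as that position sequence:
positions: q→1, w→2, m→3, k→4
second ordering as positions: [4, 2, 1, 3]
Discordant pairs = inversions in this position sequence.
4: 2, 1, 3 → 3
2: 1 → 1
1: 0
3: 0
Total: 3 + 1 + 0 + 0 = 4

There are 4 discordant pairs.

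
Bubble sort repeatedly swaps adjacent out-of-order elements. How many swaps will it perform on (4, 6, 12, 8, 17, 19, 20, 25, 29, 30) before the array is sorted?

1 adjacent swap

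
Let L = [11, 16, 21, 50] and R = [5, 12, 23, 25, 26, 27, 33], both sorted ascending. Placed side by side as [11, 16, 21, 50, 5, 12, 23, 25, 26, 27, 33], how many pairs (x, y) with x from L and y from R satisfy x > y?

For each element r of the right run, count left-run elements greater than r:
r = 5: 11, 16, 21, 50 → 4
r = 12: 16, 21, 50 → 3
r = 23: 50 → 1
r = 25: 50 → 1
r = 26: 50 → 1
r = 27: 50 → 1
r = 33: 50 → 1
Cross-inversions: 4 + 3 + 1 + 1 + 1 + 1 + 1 = 12

12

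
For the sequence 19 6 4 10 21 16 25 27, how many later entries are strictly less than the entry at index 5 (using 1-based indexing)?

The element at index 5 is 21.
Elements after it: 16, 25, 27
Those smaller than 21: 16

1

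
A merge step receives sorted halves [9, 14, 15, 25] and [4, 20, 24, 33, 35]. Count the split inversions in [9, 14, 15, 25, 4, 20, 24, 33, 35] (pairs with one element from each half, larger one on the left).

6 split inversions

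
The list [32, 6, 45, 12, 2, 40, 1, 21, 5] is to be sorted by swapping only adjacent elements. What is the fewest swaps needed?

The minimum number of adjacent swaps to sort an array equals its inversion count, since every such swap removes exactly one inversion.
Count inversions — for each element, later elements that are smaller:
32: 6, 12, 2, 1, 21, 5 → 6
6: 2, 1, 5 → 3
45: 12, 2, 40, 1, 21, 5 → 6
12: 2, 1, 5 → 3
2: 1 → 1
40: 1, 21, 5 → 3
1: none → 0
21: 5 → 1
5: none → 0
Total inversions: 6 + 3 + 6 + 3 + 1 + 3 + 0 + 1 + 0 = 23

23 swaps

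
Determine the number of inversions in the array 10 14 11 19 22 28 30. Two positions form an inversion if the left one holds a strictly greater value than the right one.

1

Inversion pairs (indices are 1-based):
(2,3): 14 > 11
That's 1 pair.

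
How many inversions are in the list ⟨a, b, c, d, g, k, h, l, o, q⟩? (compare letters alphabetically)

For each element, count later entries that are smaller:
a → none → 0
b → none → 0
c → none → 0
d → none → 0
g → none → 0
k → h → 1
h → none → 0
l → none → 0
o → none → 0
q → none → 0
Sum: 0 + 0 + 0 + 0 + 0 + 1 + 0 + 0 + 0 + 0 = 1

There is 1 out-of-order pair.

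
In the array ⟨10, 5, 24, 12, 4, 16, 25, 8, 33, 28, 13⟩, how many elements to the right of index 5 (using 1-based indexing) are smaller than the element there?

0 such elements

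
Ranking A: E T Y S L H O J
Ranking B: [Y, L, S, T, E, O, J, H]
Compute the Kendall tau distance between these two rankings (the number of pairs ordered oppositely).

Discordant pairs: 10

Assign each item its position (1..8) in the first ordering, then rewrite the second ordering as that position sequence:
positions: E→1, T→2, Y→3, S→4, L→5, H→6, O→7, J→8
second ordering as positions: [3, 5, 4, 2, 1, 7, 8, 6]
Discordant pairs = inversions in this position sequence.
3: 2, 1 → 2
5: 4, 2, 1 → 3
4: 2, 1 → 2
2: 1 → 1
1: 0
7: 6 → 1
8: 6 → 1
6: 0
Total: 2 + 3 + 2 + 1 + 0 + 1 + 1 + 0 = 10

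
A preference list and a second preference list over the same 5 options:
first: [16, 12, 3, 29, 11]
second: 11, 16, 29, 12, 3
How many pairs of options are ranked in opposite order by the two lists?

6 pairs

Assign each item its position (1..5) in the first ordering, then rewrite the second ordering as that position sequence:
positions: 16→1, 12→2, 3→3, 29→4, 11→5
second ordering as positions: [5, 1, 4, 2, 3]
Discordant pairs = inversions in this position sequence.
5: 1, 4, 2, 3 → 4
1: 0
4: 2, 3 → 2
2: 0
3: 0
Total: 4 + 0 + 2 + 0 + 0 = 6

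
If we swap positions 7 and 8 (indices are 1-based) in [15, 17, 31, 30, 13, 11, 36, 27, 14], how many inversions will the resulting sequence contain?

18

Positions 7 and 8 hold 36 and 27; after swapping, the array is [15, 17, 31, 30, 13, 11, 27, 36, 14].
Sweep left to right; for each value list the smaller values that follow it:
15: 3
17: 3
31: 5
30: 4
13: 1
11: 0
27: 1
36: 1
14: 0
Sum: 3 + 3 + 5 + 4 + 1 + 0 + 1 + 1 + 0 = 18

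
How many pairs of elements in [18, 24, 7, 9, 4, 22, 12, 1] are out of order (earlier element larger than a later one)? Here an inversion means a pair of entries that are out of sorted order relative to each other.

19 inversions

Count, for each position, how many later elements it exceeds:
18 → 7, 9, 4, 12, 1 → 5
24 → 7, 9, 4, 22, 12, 1 → 6
7 → 4, 1 → 2
9 → 4, 1 → 2
4 → 1 → 1
22 → 12, 1 → 2
12 → 1 → 1
1 → none → 0
Sum: 5 + 6 + 2 + 2 + 1 + 2 + 1 + 0 = 19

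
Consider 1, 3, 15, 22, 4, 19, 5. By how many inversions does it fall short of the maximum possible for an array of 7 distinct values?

15 inversions short

Maximum inversions for 7 distinct elements is C(7, 2) = 7·6/2 = 21.
Current inversions — for each element, count later smaller elements:
1: 0
3: 0
15: 2
22: 3
4: 0
19: 1
5: 0
Current total: 0 + 0 + 2 + 3 + 0 + 1 + 0 = 6
Shortfall: 21 − 6 = 15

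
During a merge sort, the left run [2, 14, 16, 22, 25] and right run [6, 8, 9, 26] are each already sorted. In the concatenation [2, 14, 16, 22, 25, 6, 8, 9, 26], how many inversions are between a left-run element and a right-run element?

Count, for every r in R, how many entries of L exceed r:
r = 6: 14, 16, 22, 25 → 4
r = 8: 14, 16, 22, 25 → 4
r = 9: 14, 16, 22, 25 → 4
r = 26: none → 0
Cross-inversions: 4 + 4 + 4 + 0 = 12

There are 12 cross-inversions.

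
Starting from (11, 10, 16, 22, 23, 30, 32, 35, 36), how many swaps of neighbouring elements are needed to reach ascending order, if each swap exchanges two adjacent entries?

Minimum adjacent swaps = number of inversions (each swap of adjacent out-of-order elements removes one inversion and no swap can remove more).
Count inversions — for each element, later elements that are smaller:
11: 10 → 1
10: none → 0
16: none → 0
22: none → 0
23: none → 0
30: none → 0
32: none → 0
35: none → 0
36: none → 0
Total inversions: 1 + 0 + 0 + 0 + 0 + 0 + 0 + 0 + 0 = 1

There is 1 adjacent swap.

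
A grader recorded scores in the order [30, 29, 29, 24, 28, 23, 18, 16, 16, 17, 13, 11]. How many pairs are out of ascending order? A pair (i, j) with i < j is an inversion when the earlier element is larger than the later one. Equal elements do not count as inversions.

61

Sweep left to right; for each value list the smaller values that follow it:
30 → 29, 29, 24, 28, 23, 18, 16, 16, 17, 13, 11 → 11
29 → 24, 28, 23, 18, 16, 16, 17, 13, 11 → 9
29 → 24, 28, 23, 18, 16, 16, 17, 13, 11 → 9
24 → 23, 18, 16, 16, 17, 13, 11 → 7
28 → 23, 18, 16, 16, 17, 13, 11 → 7
23 → 18, 16, 16, 17, 13, 11 → 6
18 → 16, 16, 17, 13, 11 → 5
16 → 13, 11 → 2
16 → 13, 11 → 2
17 → 13, 11 → 2
13 → 11 → 1
11 → none → 0
Sum: 11 + 9 + 9 + 7 + 7 + 6 + 5 + 2 + 2 + 2 + 1 + 0 = 61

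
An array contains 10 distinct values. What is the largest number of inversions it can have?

45 inversions

The maximum occurs when the array is in strictly decreasing order: every one of the C(10, 2) pairs is inverted.
C(10, 2) = 10·9/2 = 45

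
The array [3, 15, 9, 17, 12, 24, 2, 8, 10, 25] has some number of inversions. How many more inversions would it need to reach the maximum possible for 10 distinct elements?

27 inversions short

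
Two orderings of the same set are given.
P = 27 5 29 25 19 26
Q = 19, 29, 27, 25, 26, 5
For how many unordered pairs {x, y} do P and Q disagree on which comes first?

8 disagreeing pairs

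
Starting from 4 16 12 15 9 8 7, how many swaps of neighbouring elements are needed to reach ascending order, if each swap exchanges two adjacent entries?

Minimum adjacent swaps = number of inversions (each swap of adjacent out-of-order elements removes one inversion and no swap can remove more).
Count inversions — for each element, later elements that are smaller:
4: none → 0
16: 12, 15, 9, 8, 7 → 5
12: 9, 8, 7 → 3
15: 9, 8, 7 → 3
9: 8, 7 → 2
8: 7 → 1
7: none → 0
Total inversions: 0 + 5 + 3 + 3 + 2 + 1 + 0 = 14

14 swaps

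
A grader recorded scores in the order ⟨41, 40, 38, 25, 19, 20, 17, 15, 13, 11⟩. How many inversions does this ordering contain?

Element-by-element contributions:
41 → 40, 38, 25, 19, 20, 17, 15, 13, 11 → 9
40 → 38, 25, 19, 20, 17, 15, 13, 11 → 8
38 → 25, 19, 20, 17, 15, 13, 11 → 7
25 → 19, 20, 17, 15, 13, 11 → 6
19 → 17, 15, 13, 11 → 4
20 → 17, 15, 13, 11 → 4
17 → 15, 13, 11 → 3
15 → 13, 11 → 2
13 → 11 → 1
11 → none → 0
Sum: 9 + 8 + 7 + 6 + 4 + 4 + 3 + 2 + 1 + 0 = 44

Out-of-order pairs: 44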